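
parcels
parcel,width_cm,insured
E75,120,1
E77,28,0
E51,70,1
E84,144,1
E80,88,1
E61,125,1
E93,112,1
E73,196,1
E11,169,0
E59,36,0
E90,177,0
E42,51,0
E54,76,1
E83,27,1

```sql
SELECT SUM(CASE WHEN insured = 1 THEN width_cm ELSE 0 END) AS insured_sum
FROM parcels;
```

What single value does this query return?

parcel=E75: ✓ → 120
parcel=E77: ✗
parcel=E51: ✓ → 70
parcel=E84: ✓ → 144
parcel=E80: ✓ → 88
parcel=E61: ✓ → 125
parcel=E93: ✓ → 112
parcel=E73: ✓ → 196
parcel=E11: ✗
parcel=E59: ✗
parcel=E90: ✗
parcel=E42: ✗
parcel=E54: ✓ → 76
parcel=E83: ✓ → 27
insured_sum = 120 + 70 + 144 + 88 + 125 + 112 + 196 + 76 + 27 = 958

958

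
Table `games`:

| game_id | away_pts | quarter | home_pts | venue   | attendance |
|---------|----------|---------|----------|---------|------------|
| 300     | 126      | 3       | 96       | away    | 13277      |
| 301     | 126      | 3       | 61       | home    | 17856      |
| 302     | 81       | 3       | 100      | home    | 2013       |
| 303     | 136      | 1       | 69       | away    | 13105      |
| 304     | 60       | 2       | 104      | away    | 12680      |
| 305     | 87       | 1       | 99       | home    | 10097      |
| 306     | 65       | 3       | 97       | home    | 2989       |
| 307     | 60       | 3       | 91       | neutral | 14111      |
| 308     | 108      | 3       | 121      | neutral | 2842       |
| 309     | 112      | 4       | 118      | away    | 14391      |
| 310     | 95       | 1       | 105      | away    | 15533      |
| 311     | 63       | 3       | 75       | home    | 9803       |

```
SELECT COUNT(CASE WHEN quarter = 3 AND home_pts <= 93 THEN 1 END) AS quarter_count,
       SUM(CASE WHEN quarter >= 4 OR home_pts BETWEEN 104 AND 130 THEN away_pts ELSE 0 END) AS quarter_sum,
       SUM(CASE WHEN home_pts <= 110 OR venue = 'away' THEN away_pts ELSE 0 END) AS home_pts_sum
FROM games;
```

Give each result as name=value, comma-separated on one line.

[quarter_count: quarter = 3 AND home_pts <= 93]
game_id=300: ✗
game_id=301: ✓ → 1
game_id=302: ✗
game_id=303: ✗
game_id=304: ✗
game_id=305: ✗
game_id=306: ✗
game_id=307: ✓ → 1
game_id=308: ✗
game_id=309: ✗
game_id=310: ✗
game_id=311: ✓ → 1
quarter_count = COUNT(1, 1, 1) = 3
—
[quarter_sum: quarter >= 4 OR home_pts BETWEEN 104 AND 130]
game_id=300: ✗
game_id=301: ✗
game_id=302: ✗
game_id=303: ✗
game_id=304: ✓ → 60
game_id=305: ✗
game_id=306: ✗
game_id=307: ✗
game_id=308: ✓ → 108
game_id=309: ✓ → 112
game_id=310: ✓ → 95
game_id=311: ✗
quarter_sum = 60 + 108 + 112 + 95 = 375
—
[home_pts_sum: home_pts <= 110 OR venue = 'away']
game_id=300: ✓ → 126
game_id=301: ✓ → 126
game_id=302: ✓ → 81
game_id=303: ✓ → 136
game_id=304: ✓ → 60
game_id=305: ✓ → 87
game_id=306: ✓ → 65
game_id=307: ✓ → 60
game_id=308: ✗
game_id=309: ✓ → 112
game_id=310: ✓ → 95
game_id=311: ✓ → 63
home_pts_sum = 126 + 126 + 81 + 136 + 60 + 87 + 65 + 60 + 112 + 95 + 63 = 1011

quarter_count=3, quarter_sum=375, home_pts_sum=1011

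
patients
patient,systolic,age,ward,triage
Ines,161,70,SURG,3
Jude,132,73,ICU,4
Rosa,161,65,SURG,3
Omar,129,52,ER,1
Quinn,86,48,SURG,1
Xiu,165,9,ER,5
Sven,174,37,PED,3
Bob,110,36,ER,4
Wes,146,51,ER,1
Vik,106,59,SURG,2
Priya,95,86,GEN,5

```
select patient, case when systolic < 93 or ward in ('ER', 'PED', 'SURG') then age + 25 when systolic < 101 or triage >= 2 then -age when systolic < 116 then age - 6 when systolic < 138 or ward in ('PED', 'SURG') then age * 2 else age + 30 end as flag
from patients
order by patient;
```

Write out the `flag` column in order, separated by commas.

patient=Bob: systolic < 93 or ward in ('ER', 'PED', 'SURG') → 61
patient=Ines: systolic < 93 or ward in ('ER', 'PED', 'SURG') → 95
patient=Jude: systolic < 101 or triage >= 2 → -73
patient=Omar: systolic < 93 or ward in ('ER', 'PED', 'SURG') → 77
patient=Priya: systolic < 101 or triage >= 2 → -86
patient=Quinn: systolic < 93 or ward in ('ER', 'PED', 'SURG') → 73
patient=Rosa: systolic < 93 or ward in ('ER', 'PED', 'SURG') → 90
patient=Sven: systolic < 93 or ward in ('ER', 'PED', 'SURG') → 62
patient=Vik: systolic < 93 or ward in ('ER', 'PED', 'SURG') → 84
patient=Wes: systolic < 93 or ward in ('ER', 'PED', 'SURG') → 76
patient=Xiu: systolic < 93 or ward in ('ER', 'PED', 'SURG') → 34

61, 95, -73, 77, -86, 73, 90, 62, 84, 76, 34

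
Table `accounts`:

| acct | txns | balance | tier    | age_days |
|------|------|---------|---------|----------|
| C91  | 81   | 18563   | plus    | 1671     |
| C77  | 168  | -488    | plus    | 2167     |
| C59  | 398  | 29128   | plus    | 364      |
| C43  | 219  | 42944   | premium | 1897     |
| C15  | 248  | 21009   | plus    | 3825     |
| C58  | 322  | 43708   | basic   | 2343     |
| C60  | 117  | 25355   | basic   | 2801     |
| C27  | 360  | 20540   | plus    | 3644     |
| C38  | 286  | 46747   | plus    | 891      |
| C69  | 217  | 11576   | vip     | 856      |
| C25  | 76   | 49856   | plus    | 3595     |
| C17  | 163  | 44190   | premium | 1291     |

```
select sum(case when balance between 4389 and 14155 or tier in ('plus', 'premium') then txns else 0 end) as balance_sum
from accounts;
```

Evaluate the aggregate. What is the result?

2216

acct=C91: ✓ → 81
acct=C77: ✓ → 168
acct=C59: ✓ → 398
acct=C43: ✓ → 219
acct=C15: ✓ → 248
acct=C58: ✗
acct=C60: ✗
acct=C27: ✓ → 360
acct=C38: ✓ → 286
acct=C69: ✓ → 217
acct=C25: ✓ → 76
acct=C17: ✓ → 163
balance_sum = 81 + 168 + 398 + 219 + 248 + 360 + 286 + 217 + 76 + 163 = 2216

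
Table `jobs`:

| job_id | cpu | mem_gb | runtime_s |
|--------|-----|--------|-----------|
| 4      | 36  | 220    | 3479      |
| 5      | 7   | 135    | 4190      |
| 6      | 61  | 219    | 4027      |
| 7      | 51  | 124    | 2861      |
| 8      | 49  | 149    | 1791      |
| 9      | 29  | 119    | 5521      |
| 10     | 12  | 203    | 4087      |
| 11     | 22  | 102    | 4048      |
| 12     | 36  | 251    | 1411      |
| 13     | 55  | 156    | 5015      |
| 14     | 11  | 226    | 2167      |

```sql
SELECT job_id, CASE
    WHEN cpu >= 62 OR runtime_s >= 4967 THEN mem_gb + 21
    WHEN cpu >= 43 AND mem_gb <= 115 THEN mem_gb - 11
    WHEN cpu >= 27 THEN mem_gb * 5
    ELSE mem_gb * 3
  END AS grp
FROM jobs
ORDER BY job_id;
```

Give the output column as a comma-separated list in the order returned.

job_id=4: cpu >= 27 → 1100
job_id=5: ELSE → 405
job_id=6: cpu >= 27 → 1095
job_id=7: cpu >= 27 → 620
job_id=8: cpu >= 27 → 745
job_id=9: cpu >= 62 OR runtime_s >= 4967 → 140
job_id=10: ELSE → 609
job_id=11: ELSE → 306
job_id=12: cpu >= 27 → 1255
job_id=13: cpu >= 62 OR runtime_s >= 4967 → 177
job_id=14: ELSE → 678

1100, 405, 1095, 620, 745, 140, 609, 306, 1255, 177, 678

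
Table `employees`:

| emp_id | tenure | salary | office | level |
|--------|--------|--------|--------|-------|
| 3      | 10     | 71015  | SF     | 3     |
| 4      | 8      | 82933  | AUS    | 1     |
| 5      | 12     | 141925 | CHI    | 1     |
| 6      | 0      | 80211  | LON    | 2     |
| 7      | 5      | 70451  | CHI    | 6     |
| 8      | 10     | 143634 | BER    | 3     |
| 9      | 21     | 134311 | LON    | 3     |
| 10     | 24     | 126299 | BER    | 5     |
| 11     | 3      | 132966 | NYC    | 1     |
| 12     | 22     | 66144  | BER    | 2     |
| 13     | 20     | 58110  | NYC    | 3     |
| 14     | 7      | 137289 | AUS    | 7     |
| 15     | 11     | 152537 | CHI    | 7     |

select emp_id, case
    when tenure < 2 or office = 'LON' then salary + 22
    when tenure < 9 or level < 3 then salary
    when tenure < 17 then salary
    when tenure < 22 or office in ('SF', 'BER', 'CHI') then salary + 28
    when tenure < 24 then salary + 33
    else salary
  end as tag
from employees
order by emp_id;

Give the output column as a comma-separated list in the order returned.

emp_id=3: tenure < 17 → 71015
emp_id=4: tenure < 9 or level < 3 → 82933
emp_id=5: tenure < 9 or level < 3 → 141925
emp_id=6: tenure < 2 or office = 'LON' → 80233
emp_id=7: tenure < 9 or level < 3 → 70451
emp_id=8: tenure < 17 → 143634
emp_id=9: tenure < 2 or office = 'LON' → 134333
emp_id=10: tenure < 22 or office in ('SF', 'BER', 'CHI') → 126327
emp_id=11: tenure < 9 or level < 3 → 132966
emp_id=12: tenure < 9 or level < 3 → 66144
emp_id=13: tenure < 22 or office in ('SF', 'BER', 'CHI') → 58138
emp_id=14: tenure < 9 or level < 3 → 137289
emp_id=15: tenure < 17 → 152537

71015, 82933, 141925, 80233, 70451, 143634, 134333, 126327, 132966, 66144, 58138, 137289, 152537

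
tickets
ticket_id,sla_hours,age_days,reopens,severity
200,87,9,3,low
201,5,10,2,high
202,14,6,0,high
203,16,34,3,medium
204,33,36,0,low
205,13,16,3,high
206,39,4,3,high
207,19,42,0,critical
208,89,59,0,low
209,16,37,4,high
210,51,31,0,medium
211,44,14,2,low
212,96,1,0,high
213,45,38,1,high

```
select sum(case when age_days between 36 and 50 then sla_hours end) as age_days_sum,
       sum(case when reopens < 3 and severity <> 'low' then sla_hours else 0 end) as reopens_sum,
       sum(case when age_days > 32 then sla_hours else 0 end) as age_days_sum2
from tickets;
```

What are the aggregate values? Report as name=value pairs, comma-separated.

age_days_sum=113, reopens_sum=230, age_days_sum2=218

[age_days_sum: age_days between 36 and 50]
ticket_id=200: ✗
ticket_id=201: ✗
ticket_id=202: ✗
ticket_id=203: ✗
ticket_id=204: ✓ → 33
ticket_id=205: ✗
ticket_id=206: ✗
ticket_id=207: ✓ → 19
ticket_id=208: ✗
ticket_id=209: ✓ → 16
ticket_id=210: ✗
ticket_id=211: ✗
ticket_id=212: ✗
ticket_id=213: ✓ → 45
age_days_sum = 33 + 19 + 16 + 45 = 113
—
[reopens_sum: reopens < 3 and severity <> 'low']
ticket_id=200: ✗
ticket_id=201: ✓ → 5
ticket_id=202: ✓ → 14
ticket_id=203: ✗
ticket_id=204: ✗
ticket_id=205: ✗
ticket_id=206: ✗
ticket_id=207: ✓ → 19
ticket_id=208: ✗
ticket_id=209: ✗
ticket_id=210: ✓ → 51
ticket_id=211: ✗
ticket_id=212: ✓ → 96
ticket_id=213: ✓ → 45
reopens_sum = 5 + 14 + 19 + 51 + 96 + 45 = 230
—
[age_days_sum2: age_days > 32]
ticket_id=200: ✗
ticket_id=201: ✗
ticket_id=202: ✗
ticket_id=203: ✓ → 16
ticket_id=204: ✓ → 33
ticket_id=205: ✗
ticket_id=206: ✗
ticket_id=207: ✓ → 19
ticket_id=208: ✓ → 89
ticket_id=209: ✓ → 16
ticket_id=210: ✗
ticket_id=211: ✗
ticket_id=212: ✗
ticket_id=213: ✓ → 45
age_days_sum2 = 16 + 33 + 19 + 89 + 16 + 45 = 218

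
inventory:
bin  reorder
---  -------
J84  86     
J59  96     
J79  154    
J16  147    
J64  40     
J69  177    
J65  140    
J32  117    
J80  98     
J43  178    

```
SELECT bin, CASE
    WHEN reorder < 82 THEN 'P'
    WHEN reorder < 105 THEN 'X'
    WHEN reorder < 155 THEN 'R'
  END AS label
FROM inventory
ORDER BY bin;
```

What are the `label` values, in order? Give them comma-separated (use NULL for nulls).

R, R, NULL, X, P, R, NULL, R, X, X

bin=J16: reorder < 155 → R
bin=J32: reorder < 155 → R
bin=J43: (no match → NULL) → NULL
bin=J59: reorder < 105 → X
bin=J64: reorder < 82 → P
bin=J65: reorder < 155 → R
bin=J69: (no match → NULL) → NULL
bin=J79: reorder < 155 → R
bin=J80: reorder < 105 → X
bin=J84: reorder < 105 → X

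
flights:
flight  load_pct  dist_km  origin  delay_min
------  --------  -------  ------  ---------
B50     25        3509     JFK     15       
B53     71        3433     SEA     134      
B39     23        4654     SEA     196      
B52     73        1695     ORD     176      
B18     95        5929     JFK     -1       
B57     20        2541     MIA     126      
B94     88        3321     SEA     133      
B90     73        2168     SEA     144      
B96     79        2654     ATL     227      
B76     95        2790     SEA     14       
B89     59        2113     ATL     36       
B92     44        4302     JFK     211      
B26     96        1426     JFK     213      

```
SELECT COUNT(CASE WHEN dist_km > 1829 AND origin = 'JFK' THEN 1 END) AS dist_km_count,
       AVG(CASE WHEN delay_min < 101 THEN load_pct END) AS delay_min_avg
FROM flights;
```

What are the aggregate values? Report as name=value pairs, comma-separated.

dist_km_count=3, delay_min_avg=68.5

[dist_km_count: dist_km > 1829 AND origin = 'JFK']
flight=B50: ✓ → 1
flight=B53: ✗
flight=B39: ✗
flight=B52: ✗
flight=B18: ✓ → 1
flight=B57: ✗
flight=B94: ✗
flight=B90: ✗
flight=B96: ✗
flight=B76: ✗
flight=B89: ✗
flight=B92: ✓ → 1
flight=B26: ✗
dist_km_count = COUNT(1, 1, 1) = 3
—
[delay_min_avg: delay_min < 101]
flight=B50: ✓ → 25
flight=B53: ✗
flight=B39: ✗
flight=B52: ✗
flight=B18: ✓ → 95
flight=B57: ✗
flight=B94: ✗
flight=B90: ✗
flight=B96: ✗
flight=B76: ✓ → 95
flight=B89: ✓ → 59
flight=B92: ✗
flight=B26: ✗
delay_min_avg = (25 + 95 + 95 + 59) / 4 = 68.5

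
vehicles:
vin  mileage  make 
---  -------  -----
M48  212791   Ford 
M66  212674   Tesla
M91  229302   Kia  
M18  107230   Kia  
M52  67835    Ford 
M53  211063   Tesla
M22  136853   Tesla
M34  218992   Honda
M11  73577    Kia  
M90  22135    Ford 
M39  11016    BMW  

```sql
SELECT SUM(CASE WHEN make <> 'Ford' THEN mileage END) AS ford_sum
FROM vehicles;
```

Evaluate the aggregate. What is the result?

1200707

vin=M48: ✗
vin=M66: ✓ → 212674
vin=M91: ✓ → 229302
vin=M18: ✓ → 107230
vin=M52: ✗
vin=M53: ✓ → 211063
vin=M22: ✓ → 136853
vin=M34: ✓ → 218992
vin=M11: ✓ → 73577
vin=M90: ✗
vin=M39: ✓ → 11016
ford_sum = 212674 + 229302 + 107230 + 211063 + 136853 + 218992 + 73577 + 11016 = 1200707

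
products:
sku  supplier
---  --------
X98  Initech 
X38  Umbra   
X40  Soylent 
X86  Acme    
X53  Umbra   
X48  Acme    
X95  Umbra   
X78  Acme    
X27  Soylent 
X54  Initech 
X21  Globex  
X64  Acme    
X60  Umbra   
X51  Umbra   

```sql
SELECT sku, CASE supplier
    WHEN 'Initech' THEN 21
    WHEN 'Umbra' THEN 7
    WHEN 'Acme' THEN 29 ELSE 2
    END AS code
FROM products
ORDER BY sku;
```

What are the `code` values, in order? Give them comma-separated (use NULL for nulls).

sku=X21: ELSE → 2
sku=X27: ELSE → 2
sku=X38: supplier='Umbra' → 7
sku=X40: ELSE → 2
sku=X48: supplier='Acme' → 29
sku=X51: supplier='Umbra' → 7
sku=X53: supplier='Umbra' → 7
sku=X54: supplier='Initech' → 21
sku=X60: supplier='Umbra' → 7
sku=X64: supplier='Acme' → 29
sku=X78: supplier='Acme' → 29
sku=X86: supplier='Acme' → 29
sku=X95: supplier='Umbra' → 7
sku=X98: supplier='Initech' → 21

2, 2, 7, 2, 29, 7, 7, 21, 7, 29, 29, 29, 7, 21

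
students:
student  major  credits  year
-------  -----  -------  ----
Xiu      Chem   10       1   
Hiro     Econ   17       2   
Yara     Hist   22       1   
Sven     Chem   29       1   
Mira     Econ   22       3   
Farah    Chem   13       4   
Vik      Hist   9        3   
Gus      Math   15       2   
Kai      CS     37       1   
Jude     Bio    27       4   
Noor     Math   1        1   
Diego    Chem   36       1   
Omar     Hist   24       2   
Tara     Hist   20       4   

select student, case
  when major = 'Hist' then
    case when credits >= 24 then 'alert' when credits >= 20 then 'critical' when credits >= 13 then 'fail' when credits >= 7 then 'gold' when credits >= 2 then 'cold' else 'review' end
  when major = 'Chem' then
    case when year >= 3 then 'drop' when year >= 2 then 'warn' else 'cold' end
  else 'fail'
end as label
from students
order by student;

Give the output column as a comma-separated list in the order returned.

cold, drop, fail, fail, fail, fail, fail, fail, alert, cold, critical, gold, cold, critical

student=Diego: major='Chem' → inner[ELSE] → cold
student=Farah: major='Chem' → inner[year >= 3] → drop
student=Gus: major='Math' → outer ELSE → fail
student=Hiro: major='Econ' → outer ELSE → fail
student=Jude: major='Bio' → outer ELSE → fail
student=Kai: major='CS' → outer ELSE → fail
student=Mira: major='Econ' → outer ELSE → fail
student=Noor: major='Math' → outer ELSE → fail
student=Omar: major='Hist' → inner[credits >= 24] → alert
student=Sven: major='Chem' → inner[ELSE] → cold
student=Tara: major='Hist' → inner[credits >= 20] → critical
student=Vik: major='Hist' → inner[credits >= 7] → gold
student=Xiu: major='Chem' → inner[ELSE] → cold
student=Yara: major='Hist' → inner[credits >= 20] → critical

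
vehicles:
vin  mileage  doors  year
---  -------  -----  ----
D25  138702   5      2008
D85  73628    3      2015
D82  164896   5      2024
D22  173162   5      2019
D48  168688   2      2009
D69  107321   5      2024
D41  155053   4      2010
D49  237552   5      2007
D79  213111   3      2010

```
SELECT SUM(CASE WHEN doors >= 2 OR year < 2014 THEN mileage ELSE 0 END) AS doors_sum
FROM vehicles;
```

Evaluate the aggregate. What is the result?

vin=D25: ✓ → 138702
vin=D85: ✓ → 73628
vin=D82: ✓ → 164896
vin=D22: ✓ → 173162
vin=D48: ✓ → 168688
vin=D69: ✓ → 107321
vin=D41: ✓ → 155053
vin=D49: ✓ → 237552
vin=D79: ✓ → 213111
doors_sum = 138702 + 73628 + 164896 + 173162 + 168688 + 107321 + 155053 + 237552 + 213111 = 1432113

1432113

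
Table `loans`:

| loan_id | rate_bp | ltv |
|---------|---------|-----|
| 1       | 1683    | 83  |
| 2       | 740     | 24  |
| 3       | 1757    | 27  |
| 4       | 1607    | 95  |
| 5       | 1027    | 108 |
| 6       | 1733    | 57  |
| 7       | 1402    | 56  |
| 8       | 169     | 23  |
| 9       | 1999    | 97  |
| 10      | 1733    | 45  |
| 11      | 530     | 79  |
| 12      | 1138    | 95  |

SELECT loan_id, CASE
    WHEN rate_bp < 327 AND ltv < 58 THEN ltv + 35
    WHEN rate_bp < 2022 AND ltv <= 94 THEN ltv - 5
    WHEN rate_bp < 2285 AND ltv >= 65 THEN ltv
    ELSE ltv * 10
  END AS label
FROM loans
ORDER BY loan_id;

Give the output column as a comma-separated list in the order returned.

loan_id=1: rate_bp < 2022 AND ltv <= 94 → 78
loan_id=2: rate_bp < 2022 AND ltv <= 94 → 19
loan_id=3: rate_bp < 2022 AND ltv <= 94 → 22
loan_id=4: rate_bp < 2285 AND ltv >= 65 → 95
loan_id=5: rate_bp < 2285 AND ltv >= 65 → 108
loan_id=6: rate_bp < 2022 AND ltv <= 94 → 52
loan_id=7: rate_bp < 2022 AND ltv <= 94 → 51
loan_id=8: rate_bp < 327 AND ltv < 58 → 58
loan_id=9: rate_bp < 2285 AND ltv >= 65 → 97
loan_id=10: rate_bp < 2022 AND ltv <= 94 → 40
loan_id=11: rate_bp < 2022 AND ltv <= 94 → 74
loan_id=12: rate_bp < 2285 AND ltv >= 65 → 95

78, 19, 22, 95, 108, 52, 51, 58, 97, 40, 74, 95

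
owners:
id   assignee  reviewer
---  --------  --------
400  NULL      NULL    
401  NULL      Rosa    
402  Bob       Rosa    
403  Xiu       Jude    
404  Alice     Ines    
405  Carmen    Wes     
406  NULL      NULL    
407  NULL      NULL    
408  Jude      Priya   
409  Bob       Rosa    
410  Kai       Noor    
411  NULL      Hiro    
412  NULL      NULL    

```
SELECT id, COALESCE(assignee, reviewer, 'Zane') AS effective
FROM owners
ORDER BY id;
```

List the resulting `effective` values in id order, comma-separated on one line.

id=400: assignee=NULL, reviewer=NULL, → literal Zane → Zane
id=401: assignee=NULL, reviewer=Rosa → Rosa
id=402: assignee=Bob → Bob
id=403: assignee=Xiu → Xiu
id=404: assignee=Alice → Alice
id=405: assignee=Carmen → Carmen
id=406: assignee=NULL, reviewer=NULL, → literal Zane → Zane
id=407: assignee=NULL, reviewer=NULL, → literal Zane → Zane
id=408: assignee=Jude → Jude
id=409: assignee=Bob → Bob
id=410: assignee=Kai → Kai
id=411: assignee=NULL, reviewer=Hiro → Hiro
id=412: assignee=NULL, reviewer=NULL, → literal Zane → Zane

Zane, Rosa, Bob, Xiu, Alice, Carmen, Zane, Zane, Jude, Bob, Kai, Hiro, Zane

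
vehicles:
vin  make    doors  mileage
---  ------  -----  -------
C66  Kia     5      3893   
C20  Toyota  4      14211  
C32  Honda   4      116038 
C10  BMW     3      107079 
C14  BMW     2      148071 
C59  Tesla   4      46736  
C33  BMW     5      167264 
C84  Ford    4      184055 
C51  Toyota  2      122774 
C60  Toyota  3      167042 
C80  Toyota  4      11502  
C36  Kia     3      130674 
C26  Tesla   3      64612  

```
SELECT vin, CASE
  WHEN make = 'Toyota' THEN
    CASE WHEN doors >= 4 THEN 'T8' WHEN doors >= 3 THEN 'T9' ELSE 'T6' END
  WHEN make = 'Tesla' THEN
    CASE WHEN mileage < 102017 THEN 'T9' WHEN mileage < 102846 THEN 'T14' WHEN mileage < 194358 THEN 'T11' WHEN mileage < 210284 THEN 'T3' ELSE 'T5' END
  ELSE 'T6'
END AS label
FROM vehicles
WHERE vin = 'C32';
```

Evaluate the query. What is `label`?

T6

vin = C32: make=Honda, doors=4, mileage=116038.
make='Honda' → outer ELSE → T6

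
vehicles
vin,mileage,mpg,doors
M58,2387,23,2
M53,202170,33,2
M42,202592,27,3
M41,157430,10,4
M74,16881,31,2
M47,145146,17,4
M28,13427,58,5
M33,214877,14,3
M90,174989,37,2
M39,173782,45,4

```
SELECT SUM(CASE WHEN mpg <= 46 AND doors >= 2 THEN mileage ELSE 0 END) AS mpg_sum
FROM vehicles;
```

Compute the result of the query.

1290254

vin=M58: ✓ → 2387
vin=M53: ✓ → 202170
vin=M42: ✓ → 202592
vin=M41: ✓ → 157430
vin=M74: ✓ → 16881
vin=M47: ✓ → 145146
vin=M28: ✗
vin=M33: ✓ → 214877
vin=M90: ✓ → 174989
vin=M39: ✓ → 173782
mpg_sum = 2387 + 202170 + 202592 + 157430 + 16881 + 145146 + 214877 + 174989 + 173782 = 1290254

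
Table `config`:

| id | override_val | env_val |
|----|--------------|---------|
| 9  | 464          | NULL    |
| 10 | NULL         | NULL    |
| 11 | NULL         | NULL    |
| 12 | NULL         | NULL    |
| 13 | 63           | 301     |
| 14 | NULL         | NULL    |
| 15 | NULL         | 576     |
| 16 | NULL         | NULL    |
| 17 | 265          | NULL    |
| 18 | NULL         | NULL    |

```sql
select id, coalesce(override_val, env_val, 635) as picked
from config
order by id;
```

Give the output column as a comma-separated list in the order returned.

id=9: override_val=464 → 464
id=10: override_val=NULL, env_val=NULL, → literal 635 → 635
id=11: override_val=NULL, env_val=NULL, → literal 635 → 635
id=12: override_val=NULL, env_val=NULL, → literal 635 → 635
id=13: override_val=63 → 63
id=14: override_val=NULL, env_val=NULL, → literal 635 → 635
id=15: override_val=NULL, env_val=576 → 576
id=16: override_val=NULL, env_val=NULL, → literal 635 → 635
id=17: override_val=265 → 265
id=18: override_val=NULL, env_val=NULL, → literal 635 → 635

464, 635, 635, 635, 63, 635, 576, 635, 265, 635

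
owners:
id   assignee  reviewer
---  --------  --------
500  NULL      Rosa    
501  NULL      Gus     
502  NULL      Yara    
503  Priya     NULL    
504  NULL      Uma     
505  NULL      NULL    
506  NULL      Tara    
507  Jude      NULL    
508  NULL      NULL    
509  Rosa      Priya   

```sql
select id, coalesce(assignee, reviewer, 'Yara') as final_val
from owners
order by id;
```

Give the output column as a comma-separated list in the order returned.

Rosa, Gus, Yara, Priya, Uma, Yara, Tara, Jude, Yara, Rosa

id=500: assignee=NULL, reviewer=Rosa → Rosa
id=501: assignee=NULL, reviewer=Gus → Gus
id=502: assignee=NULL, reviewer=Yara → Yara
id=503: assignee=Priya → Priya
id=504: assignee=NULL, reviewer=Uma → Uma
id=505: assignee=NULL, reviewer=NULL, → literal Yara → Yara
id=506: assignee=NULL, reviewer=Tara → Tara
id=507: assignee=Jude → Jude
id=508: assignee=NULL, reviewer=NULL, → literal Yara → Yara
id=509: assignee=Rosa → Rosa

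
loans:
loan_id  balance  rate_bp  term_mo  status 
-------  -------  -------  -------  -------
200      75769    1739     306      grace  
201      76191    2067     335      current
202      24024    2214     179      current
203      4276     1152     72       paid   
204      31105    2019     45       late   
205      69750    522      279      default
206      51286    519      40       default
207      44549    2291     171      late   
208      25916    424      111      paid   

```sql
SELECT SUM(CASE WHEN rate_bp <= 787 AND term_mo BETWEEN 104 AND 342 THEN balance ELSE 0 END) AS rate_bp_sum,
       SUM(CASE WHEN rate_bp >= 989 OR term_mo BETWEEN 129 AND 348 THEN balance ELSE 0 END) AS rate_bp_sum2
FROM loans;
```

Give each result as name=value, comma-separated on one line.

rate_bp_sum=95666, rate_bp_sum2=325664

[rate_bp_sum: rate_bp <= 787 AND term_mo BETWEEN 104 AND 342]
loan_id=200: ✗
loan_id=201: ✗
loan_id=202: ✗
loan_id=203: ✗
loan_id=204: ✗
loan_id=205: ✓ → 69750
loan_id=206: ✗
loan_id=207: ✗
loan_id=208: ✓ → 25916
rate_bp_sum = 69750 + 25916 = 95666
—
[rate_bp_sum2: rate_bp >= 989 OR term_mo BETWEEN 129 AND 348]
loan_id=200: ✓ → 75769
loan_id=201: ✓ → 76191
loan_id=202: ✓ → 24024
loan_id=203: ✓ → 4276
loan_id=204: ✓ → 31105
loan_id=205: ✓ → 69750
loan_id=206: ✗
loan_id=207: ✓ → 44549
loan_id=208: ✗
rate_bp_sum2 = 75769 + 76191 + 24024 + 4276 + 31105 + 69750 + 44549 = 325664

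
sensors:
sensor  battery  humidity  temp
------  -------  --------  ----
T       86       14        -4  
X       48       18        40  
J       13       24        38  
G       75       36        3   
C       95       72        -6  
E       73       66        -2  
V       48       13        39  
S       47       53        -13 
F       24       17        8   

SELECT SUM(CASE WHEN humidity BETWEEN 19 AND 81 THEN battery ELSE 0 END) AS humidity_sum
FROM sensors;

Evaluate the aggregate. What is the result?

303

sensor=T: ✗
sensor=X: ✗
sensor=J: ✓ → 13
sensor=G: ✓ → 75
sensor=C: ✓ → 95
sensor=E: ✓ → 73
sensor=V: ✗
sensor=S: ✓ → 47
sensor=F: ✗
humidity_sum = 13 + 75 + 95 + 73 + 47 = 303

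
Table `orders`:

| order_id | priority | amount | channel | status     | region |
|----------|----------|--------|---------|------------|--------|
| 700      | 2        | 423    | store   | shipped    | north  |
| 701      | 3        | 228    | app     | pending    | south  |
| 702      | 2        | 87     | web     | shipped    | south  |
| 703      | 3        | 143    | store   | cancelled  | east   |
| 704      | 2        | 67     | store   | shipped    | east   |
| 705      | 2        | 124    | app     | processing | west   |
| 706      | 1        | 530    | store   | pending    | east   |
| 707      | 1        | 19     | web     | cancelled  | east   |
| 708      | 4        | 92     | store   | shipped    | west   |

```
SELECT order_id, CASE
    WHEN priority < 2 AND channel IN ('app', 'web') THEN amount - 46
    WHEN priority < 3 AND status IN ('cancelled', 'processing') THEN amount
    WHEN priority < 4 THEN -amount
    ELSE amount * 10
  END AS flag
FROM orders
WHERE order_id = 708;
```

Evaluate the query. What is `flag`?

920

order_id = 708: priority=4, amount=92, channel=store, status=shipped, region=west.
priority < 2 AND channel IN ('app', 'web') → false
priority < 3 AND status IN ('cancelled', 'processing') → false
priority < 4 → false
No prior WHEN matched → ELSE → 920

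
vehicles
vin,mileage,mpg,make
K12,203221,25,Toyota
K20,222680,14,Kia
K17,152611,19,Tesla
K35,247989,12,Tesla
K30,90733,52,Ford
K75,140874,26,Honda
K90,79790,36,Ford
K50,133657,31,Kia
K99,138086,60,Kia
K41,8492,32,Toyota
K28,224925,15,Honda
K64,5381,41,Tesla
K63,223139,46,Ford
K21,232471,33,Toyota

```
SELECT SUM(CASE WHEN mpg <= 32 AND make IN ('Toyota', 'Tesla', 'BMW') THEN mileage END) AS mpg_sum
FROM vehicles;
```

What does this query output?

612313

vin=K12: ✓ → 203221
vin=K20: ✗
vin=K17: ✓ → 152611
vin=K35: ✓ → 247989
vin=K30: ✗
vin=K75: ✗
vin=K90: ✗
vin=K50: ✗
vin=K99: ✗
vin=K41: ✓ → 8492
vin=K28: ✗
vin=K64: ✗
vin=K63: ✗
vin=K21: ✗
mpg_sum = 203221 + 152611 + 247989 + 8492 = 612313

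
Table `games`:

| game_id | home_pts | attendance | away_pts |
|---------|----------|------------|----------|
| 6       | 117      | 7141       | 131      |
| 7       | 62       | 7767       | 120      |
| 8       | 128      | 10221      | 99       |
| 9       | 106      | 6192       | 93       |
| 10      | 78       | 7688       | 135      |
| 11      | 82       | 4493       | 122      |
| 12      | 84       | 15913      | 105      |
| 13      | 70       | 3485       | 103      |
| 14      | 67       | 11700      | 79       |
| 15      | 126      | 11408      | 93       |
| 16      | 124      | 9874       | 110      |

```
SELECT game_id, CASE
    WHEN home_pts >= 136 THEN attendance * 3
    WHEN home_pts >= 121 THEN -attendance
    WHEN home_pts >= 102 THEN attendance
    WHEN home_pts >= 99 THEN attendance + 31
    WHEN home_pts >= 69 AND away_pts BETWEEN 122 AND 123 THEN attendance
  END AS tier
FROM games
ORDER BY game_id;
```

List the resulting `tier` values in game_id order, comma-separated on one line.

7141, NULL, -10221, 6192, NULL, 4493, NULL, NULL, NULL, -11408, -9874

game_id=6: home_pts >= 102 → 7141
game_id=7: (no match → NULL) → NULL
game_id=8: home_pts >= 121 → -10221
game_id=9: home_pts >= 102 → 6192
game_id=10: (no match → NULL) → NULL
game_id=11: home_pts >= 69 AND away_pts BETWEEN 122 AND 123 → 4493
game_id=12: (no match → NULL) → NULL
game_id=13: (no match → NULL) → NULL
game_id=14: (no match → NULL) → NULL
game_id=15: home_pts >= 121 → -11408
game_id=16: home_pts >= 121 → -9874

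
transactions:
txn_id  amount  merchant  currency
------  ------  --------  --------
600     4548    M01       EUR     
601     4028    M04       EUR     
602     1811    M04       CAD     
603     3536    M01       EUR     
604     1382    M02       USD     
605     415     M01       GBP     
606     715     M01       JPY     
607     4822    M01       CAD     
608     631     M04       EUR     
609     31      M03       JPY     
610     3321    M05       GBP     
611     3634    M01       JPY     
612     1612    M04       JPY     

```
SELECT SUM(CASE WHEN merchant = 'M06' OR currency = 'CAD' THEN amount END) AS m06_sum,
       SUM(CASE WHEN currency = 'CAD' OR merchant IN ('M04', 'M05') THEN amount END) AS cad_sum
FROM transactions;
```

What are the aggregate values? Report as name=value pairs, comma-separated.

m06_sum=6633, cad_sum=16225

[m06_sum: merchant = 'M06' OR currency = 'CAD']
txn_id=600: ✗
txn_id=601: ✗
txn_id=602: ✓ → 1811
txn_id=603: ✗
txn_id=604: ✗
txn_id=605: ✗
txn_id=606: ✗
txn_id=607: ✓ → 4822
txn_id=608: ✗
txn_id=609: ✗
txn_id=610: ✗
txn_id=611: ✗
txn_id=612: ✗
m06_sum = 1811 + 4822 = 6633
—
[cad_sum: currency = 'CAD' OR merchant IN ('M04', 'M05')]
txn_id=600: ✗
txn_id=601: ✓ → 4028
txn_id=602: ✓ → 1811
txn_id=603: ✗
txn_id=604: ✗
txn_id=605: ✗
txn_id=606: ✗
txn_id=607: ✓ → 4822
txn_id=608: ✓ → 631
txn_id=609: ✗
txn_id=610: ✓ → 3321
txn_id=611: ✗
txn_id=612: ✓ → 1612
cad_sum = 4028 + 1811 + 4822 + 631 + 3321 + 1612 = 16225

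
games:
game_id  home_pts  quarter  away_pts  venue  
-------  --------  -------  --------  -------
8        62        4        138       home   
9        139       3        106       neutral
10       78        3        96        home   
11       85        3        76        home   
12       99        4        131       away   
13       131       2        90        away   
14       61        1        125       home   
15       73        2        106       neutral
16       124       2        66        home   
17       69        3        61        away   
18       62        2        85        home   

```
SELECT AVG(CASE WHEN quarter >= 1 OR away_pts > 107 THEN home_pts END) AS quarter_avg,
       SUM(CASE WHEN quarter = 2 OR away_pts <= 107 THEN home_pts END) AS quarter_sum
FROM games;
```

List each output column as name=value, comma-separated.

[quarter_avg: quarter >= 1 OR away_pts > 107]
game_id=8: ✓ → 62
game_id=9: ✓ → 139
game_id=10: ✓ → 78
game_id=11: ✓ → 85
game_id=12: ✓ → 99
game_id=13: ✓ → 131
game_id=14: ✓ → 61
game_id=15: ✓ → 73
game_id=16: ✓ → 124
game_id=17: ✓ → 69
game_id=18: ✓ → 62
quarter_avg = (62 + 139 + 78 + 85 + 99 + 131 + 61 + 73 + 124 + 69 + 62) / 11 = 89.3636363636
—
[quarter_sum: quarter = 2 OR away_pts <= 107]
game_id=8: ✗
game_id=9: ✓ → 139
game_id=10: ✓ → 78
game_id=11: ✓ → 85
game_id=12: ✗
game_id=13: ✓ → 131
game_id=14: ✗
game_id=15: ✓ → 73
game_id=16: ✓ → 124
game_id=17: ✓ → 69
game_id=18: ✓ → 62
quarter_sum = 139 + 78 + 85 + 131 + 73 + 124 + 69 + 62 = 761

quarter_avg=89.3636363636, quarter_sum=761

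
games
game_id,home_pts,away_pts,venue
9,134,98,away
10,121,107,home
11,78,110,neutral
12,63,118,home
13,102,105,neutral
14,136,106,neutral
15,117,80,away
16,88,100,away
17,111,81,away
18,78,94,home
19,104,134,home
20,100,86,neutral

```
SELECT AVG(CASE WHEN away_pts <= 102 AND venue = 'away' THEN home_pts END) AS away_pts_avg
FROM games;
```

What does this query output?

game_id=9: ✓ → 134
game_id=10: ✗
game_id=11: ✗
game_id=12: ✗
game_id=13: ✗
game_id=14: ✗
game_id=15: ✓ → 117
game_id=16: ✓ → 88
game_id=17: ✓ → 111
game_id=18: ✗
game_id=19: ✗
game_id=20: ✗
away_pts_avg = (134 + 117 + 88 + 111) / 4 = 112.5

112.5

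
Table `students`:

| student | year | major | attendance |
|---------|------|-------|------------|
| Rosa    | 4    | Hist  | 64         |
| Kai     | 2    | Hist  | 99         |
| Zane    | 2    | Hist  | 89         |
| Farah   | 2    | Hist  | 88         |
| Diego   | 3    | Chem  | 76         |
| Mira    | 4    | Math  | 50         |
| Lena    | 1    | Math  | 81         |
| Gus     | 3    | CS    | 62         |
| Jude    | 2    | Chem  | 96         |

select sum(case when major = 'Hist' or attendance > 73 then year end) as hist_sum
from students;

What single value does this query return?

16

student=Rosa: ✓ → 4
student=Kai: ✓ → 2
student=Zane: ✓ → 2
student=Farah: ✓ → 2
student=Diego: ✓ → 3
student=Mira: ✗
student=Lena: ✓ → 1
student=Gus: ✗
student=Jude: ✓ → 2
hist_sum = 4 + 2 + 2 + 2 + 3 + 1 + 2 = 16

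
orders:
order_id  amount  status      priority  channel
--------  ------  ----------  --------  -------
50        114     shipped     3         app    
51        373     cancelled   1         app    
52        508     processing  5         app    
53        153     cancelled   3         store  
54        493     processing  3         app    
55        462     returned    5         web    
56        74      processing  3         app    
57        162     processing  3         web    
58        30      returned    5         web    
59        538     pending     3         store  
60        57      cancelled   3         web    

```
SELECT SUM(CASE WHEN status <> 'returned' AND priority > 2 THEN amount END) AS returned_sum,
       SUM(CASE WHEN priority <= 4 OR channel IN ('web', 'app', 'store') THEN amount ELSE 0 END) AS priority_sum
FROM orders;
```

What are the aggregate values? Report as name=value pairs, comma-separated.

[returned_sum: status <> 'returned' AND priority > 2]
order_id=50: ✓ → 114
order_id=51: ✗
order_id=52: ✓ → 508
order_id=53: ✓ → 153
order_id=54: ✓ → 493
order_id=55: ✗
order_id=56: ✓ → 74
order_id=57: ✓ → 162
order_id=58: ✗
order_id=59: ✓ → 538
order_id=60: ✓ → 57
returned_sum = 114 + 508 + 153 + 493 + 74 + 162 + 538 + 57 = 2099
—
[priority_sum: priority <= 4 OR channel IN ('web', 'app', 'store')]
order_id=50: ✓ → 114
order_id=51: ✓ → 373
order_id=52: ✓ → 508
order_id=53: ✓ → 153
order_id=54: ✓ → 493
order_id=55: ✓ → 462
order_id=56: ✓ → 74
order_id=57: ✓ → 162
order_id=58: ✓ → 30
order_id=59: ✓ → 538
order_id=60: ✓ → 57
priority_sum = 114 + 373 + 508 + 153 + 493 + 462 + 74 + 162 + 30 + 538 + 57 = 2964

returned_sum=2099, priority_sum=2964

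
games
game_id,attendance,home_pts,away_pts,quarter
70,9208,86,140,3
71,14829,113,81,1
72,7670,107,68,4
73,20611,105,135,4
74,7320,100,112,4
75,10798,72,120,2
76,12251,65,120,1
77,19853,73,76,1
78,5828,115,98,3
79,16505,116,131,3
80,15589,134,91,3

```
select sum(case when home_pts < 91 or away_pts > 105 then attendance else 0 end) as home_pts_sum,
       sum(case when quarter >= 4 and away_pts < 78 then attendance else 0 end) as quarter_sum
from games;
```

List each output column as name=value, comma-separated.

[home_pts_sum: home_pts < 91 or away_pts > 105]
game_id=70: ✓ → 9208
game_id=71: ✗
game_id=72: ✗
game_id=73: ✓ → 20611
game_id=74: ✓ → 7320
game_id=75: ✓ → 10798
game_id=76: ✓ → 12251
game_id=77: ✓ → 19853
game_id=78: ✗
game_id=79: ✓ → 16505
game_id=80: ✗
home_pts_sum = 9208 + 20611 + 7320 + 10798 + 12251 + 19853 + 16505 = 96546
—
[quarter_sum: quarter >= 4 and away_pts < 78]
game_id=70: ✗
game_id=71: ✗
game_id=72: ✓ → 7670
game_id=73: ✗
game_id=74: ✗
game_id=75: ✗
game_id=76: ✗
game_id=77: ✗
game_id=78: ✗
game_id=79: ✗
game_id=80: ✗
quarter_sum = 7670

home_pts_sum=96546, quarter_sum=7670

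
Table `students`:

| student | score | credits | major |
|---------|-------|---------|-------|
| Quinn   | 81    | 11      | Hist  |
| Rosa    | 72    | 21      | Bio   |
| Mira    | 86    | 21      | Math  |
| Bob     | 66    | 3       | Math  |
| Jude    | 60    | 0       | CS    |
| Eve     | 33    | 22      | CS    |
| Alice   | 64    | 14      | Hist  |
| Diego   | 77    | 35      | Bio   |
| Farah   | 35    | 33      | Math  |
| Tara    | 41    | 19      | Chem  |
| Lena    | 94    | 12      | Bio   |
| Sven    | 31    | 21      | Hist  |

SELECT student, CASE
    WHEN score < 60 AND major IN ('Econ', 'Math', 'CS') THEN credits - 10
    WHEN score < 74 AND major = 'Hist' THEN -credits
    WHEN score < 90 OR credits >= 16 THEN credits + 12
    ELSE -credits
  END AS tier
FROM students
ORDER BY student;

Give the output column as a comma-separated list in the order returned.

student=Alice: score < 74 AND major = 'Hist' → -14
student=Bob: score < 90 OR credits >= 16 → 15
student=Diego: score < 90 OR credits >= 16 → 47
student=Eve: score < 60 AND major IN ('Econ', 'Math', 'CS') → 12
student=Farah: score < 60 AND major IN ('Econ', 'Math', 'CS') → 23
student=Jude: score < 90 OR credits >= 16 → 12
student=Lena: ELSE → -12
student=Mira: score < 90 OR credits >= 16 → 33
student=Quinn: score < 90 OR credits >= 16 → 23
student=Rosa: score < 90 OR credits >= 16 → 33
student=Sven: score < 74 AND major = 'Hist' → -21
student=Tara: score < 90 OR credits >= 16 → 31

-14, 15, 47, 12, 23, 12, -12, 33, 23, 33, -21, 31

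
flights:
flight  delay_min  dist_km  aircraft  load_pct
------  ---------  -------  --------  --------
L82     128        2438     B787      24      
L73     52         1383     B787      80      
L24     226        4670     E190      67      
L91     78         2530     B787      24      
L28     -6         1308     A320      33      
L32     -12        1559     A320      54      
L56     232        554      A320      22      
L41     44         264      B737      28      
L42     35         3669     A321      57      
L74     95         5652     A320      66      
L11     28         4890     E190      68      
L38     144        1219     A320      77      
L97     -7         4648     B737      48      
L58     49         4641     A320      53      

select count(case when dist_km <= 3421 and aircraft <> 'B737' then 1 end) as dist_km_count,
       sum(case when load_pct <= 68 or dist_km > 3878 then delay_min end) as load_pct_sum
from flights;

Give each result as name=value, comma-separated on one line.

[dist_km_count: dist_km <= 3421 and aircraft <> 'B737']
flight=L82: ✓ → 1
flight=L73: ✓ → 1
flight=L24: ✗
flight=L91: ✓ → 1
flight=L28: ✓ → 1
flight=L32: ✓ → 1
flight=L56: ✓ → 1
flight=L41: ✗
flight=L42: ✗
flight=L74: ✗
flight=L11: ✗
flight=L38: ✓ → 1
flight=L97: ✗
flight=L58: ✗
dist_km_count = COUNT(1, 1, 1, 1, 1, 1, 1) = 7
—
[load_pct_sum: load_pct <= 68 or dist_km > 3878]
flight=L82: ✓ → 128
flight=L73: ✗
flight=L24: ✓ → 226
flight=L91: ✓ → 78
flight=L28: ✓ → -6
flight=L32: ✓ → -12
flight=L56: ✓ → 232
flight=L41: ✓ → 44
flight=L42: ✓ → 35
flight=L74: ✓ → 95
flight=L11: ✓ → 28
flight=L38: ✗
flight=L97: ✓ → -7
flight=L58: ✓ → 49
load_pct_sum = 128 + 226 + 78 + -6 + -12 + 232 + 44 + 35 + 95 + 28 + -7 + 49 = 890

dist_km_count=7, load_pct_sum=890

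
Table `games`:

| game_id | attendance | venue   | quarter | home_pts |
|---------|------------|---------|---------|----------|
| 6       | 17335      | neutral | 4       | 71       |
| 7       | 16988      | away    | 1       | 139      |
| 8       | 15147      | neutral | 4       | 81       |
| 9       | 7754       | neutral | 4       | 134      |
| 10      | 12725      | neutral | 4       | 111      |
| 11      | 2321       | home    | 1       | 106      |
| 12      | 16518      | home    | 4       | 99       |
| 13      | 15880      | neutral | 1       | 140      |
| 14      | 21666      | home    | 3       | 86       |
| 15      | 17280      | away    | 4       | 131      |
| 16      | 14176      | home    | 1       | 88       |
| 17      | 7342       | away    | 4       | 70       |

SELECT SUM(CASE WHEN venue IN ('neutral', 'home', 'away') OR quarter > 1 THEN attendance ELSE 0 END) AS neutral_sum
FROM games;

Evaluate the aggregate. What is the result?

165132

game_id=6: ✓ → 17335
game_id=7: ✓ → 16988
game_id=8: ✓ → 15147
game_id=9: ✓ → 7754
game_id=10: ✓ → 12725
game_id=11: ✓ → 2321
game_id=12: ✓ → 16518
game_id=13: ✓ → 15880
game_id=14: ✓ → 21666
game_id=15: ✓ → 17280
game_id=16: ✓ → 14176
game_id=17: ✓ → 7342
neutral_sum = 17335 + 16988 + 15147 + 7754 + 12725 + 2321 + 16518 + 15880 + 21666 + 17280 + 14176 + 7342 = 165132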